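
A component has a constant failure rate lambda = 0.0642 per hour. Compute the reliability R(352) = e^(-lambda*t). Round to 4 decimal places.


lambda = 0.0642
t = 352
lambda * t = 22.5984
R(t) = e^(-22.5984)
R(t) = 0.0

0.0


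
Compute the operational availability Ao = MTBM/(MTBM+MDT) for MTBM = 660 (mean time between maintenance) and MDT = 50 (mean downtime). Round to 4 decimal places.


MTBM = 660
MDT = 50
MTBM + MDT = 710
Ao = 660 / 710
Ao = 0.9296

0.9296


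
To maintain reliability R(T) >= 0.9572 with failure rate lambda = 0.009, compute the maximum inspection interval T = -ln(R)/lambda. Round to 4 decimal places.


R_target = 0.9572
lambda = 0.009
-ln(0.9572) = 0.0437
T = 0.0437 / 0.009
T = 4.8603

4.8603


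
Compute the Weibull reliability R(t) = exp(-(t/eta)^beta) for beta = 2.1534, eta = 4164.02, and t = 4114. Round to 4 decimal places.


beta = 2.1534, eta = 4164.02, t = 4114
t/eta = 4114 / 4164.02 = 0.988
(t/eta)^beta = 0.988^2.1534 = 0.9743
R(t) = exp(-0.9743)
R(t) = 0.3775

0.3775


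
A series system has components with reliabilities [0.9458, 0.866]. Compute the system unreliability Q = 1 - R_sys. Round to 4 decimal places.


Components: [0.9458, 0.866]
After component 1: product = 0.9458
After component 2: product = 0.8191
R_sys = 0.8191
Q = 1 - 0.8191 = 0.1809

0.1809


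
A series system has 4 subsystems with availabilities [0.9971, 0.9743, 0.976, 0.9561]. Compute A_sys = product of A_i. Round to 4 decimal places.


Subsystems: [0.9971, 0.9743, 0.976, 0.9561]
After subsystem 1 (A=0.9971): product = 0.9971
After subsystem 2 (A=0.9743): product = 0.9715
After subsystem 3 (A=0.976): product = 0.9482
After subsystem 4 (A=0.9561): product = 0.9065
A_sys = 0.9065

0.9065


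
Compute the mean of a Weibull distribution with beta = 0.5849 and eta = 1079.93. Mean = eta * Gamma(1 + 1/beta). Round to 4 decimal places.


beta = 0.5849, eta = 1079.93
1/beta = 1.7097
1 + 1/beta = 2.7097
Gamma(2.7097) = 1.5567
Mean = 1079.93 * 1.5567
Mean = 1681.1225

1681.1225


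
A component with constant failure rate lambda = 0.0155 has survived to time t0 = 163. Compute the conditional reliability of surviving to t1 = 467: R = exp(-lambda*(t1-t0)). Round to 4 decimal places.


lambda = 0.0155
t0 = 163, t1 = 467
t1 - t0 = 304
lambda * (t1-t0) = 0.0155 * 304 = 4.712
R = exp(-4.712)
R = 0.009

0.009


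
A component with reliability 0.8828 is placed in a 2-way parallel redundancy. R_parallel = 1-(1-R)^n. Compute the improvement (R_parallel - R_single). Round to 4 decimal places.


R_single = 0.8828, n = 2
1 - R_single = 0.1172
(1 - R_single)^n = 0.1172^2 = 0.0137
R_parallel = 1 - 0.0137 = 0.9863
Improvement = 0.9863 - 0.8828
Improvement = 0.1035

0.1035


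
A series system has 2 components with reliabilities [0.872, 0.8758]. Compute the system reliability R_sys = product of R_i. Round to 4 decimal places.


Components: [0.872, 0.8758]
After component 1 (R=0.872): product = 0.872
After component 2 (R=0.8758): product = 0.7637
R_sys = 0.7637

0.7637


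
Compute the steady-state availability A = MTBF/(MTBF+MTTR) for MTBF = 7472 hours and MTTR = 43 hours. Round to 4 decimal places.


MTBF = 7472
MTTR = 43
MTBF + MTTR = 7515
A = 7472 / 7515
A = 0.9943

0.9943


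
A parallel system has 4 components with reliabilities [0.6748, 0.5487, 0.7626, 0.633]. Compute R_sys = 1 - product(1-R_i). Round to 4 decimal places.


Components: [0.6748, 0.5487, 0.7626, 0.633]
(1 - 0.6748) = 0.3252, running product = 0.3252
(1 - 0.5487) = 0.4513, running product = 0.1468
(1 - 0.7626) = 0.2374, running product = 0.0348
(1 - 0.633) = 0.367, running product = 0.0128
Product of (1-R_i) = 0.0128
R_sys = 1 - 0.0128 = 0.9872

0.9872


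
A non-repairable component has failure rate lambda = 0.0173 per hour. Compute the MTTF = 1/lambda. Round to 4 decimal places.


lambda = 0.0173
MTTF = 1 / 0.0173
MTTF = 57.8035

57.8035


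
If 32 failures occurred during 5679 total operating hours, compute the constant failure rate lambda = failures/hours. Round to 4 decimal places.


failures = 32
total_hours = 5679
lambda = 32 / 5679
lambda = 0.0056

0.0056


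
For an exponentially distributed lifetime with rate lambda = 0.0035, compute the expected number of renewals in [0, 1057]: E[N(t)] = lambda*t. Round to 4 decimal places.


lambda = 0.0035
t = 1057
E[N(t)] = lambda * t
E[N(t)] = 0.0035 * 1057
E[N(t)] = 3.6995

3.6995


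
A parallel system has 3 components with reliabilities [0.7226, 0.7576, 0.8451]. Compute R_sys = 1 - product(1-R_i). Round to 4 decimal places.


Components: [0.7226, 0.7576, 0.8451]
(1 - 0.7226) = 0.2774, running product = 0.2774
(1 - 0.7576) = 0.2424, running product = 0.0672
(1 - 0.8451) = 0.1549, running product = 0.0104
Product of (1-R_i) = 0.0104
R_sys = 1 - 0.0104 = 0.9896

0.9896


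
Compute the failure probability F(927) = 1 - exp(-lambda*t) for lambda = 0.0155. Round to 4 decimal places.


lambda = 0.0155, t = 927
lambda * t = 14.3685
exp(-14.3685) = 0.0
F(t) = 1 - 0.0
F(t) = 1.0

1.0


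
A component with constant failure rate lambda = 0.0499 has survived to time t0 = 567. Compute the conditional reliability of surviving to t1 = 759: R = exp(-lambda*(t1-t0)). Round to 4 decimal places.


lambda = 0.0499
t0 = 567, t1 = 759
t1 - t0 = 192
lambda * (t1-t0) = 0.0499 * 192 = 9.5808
R = exp(-9.5808)
R = 0.0001

0.0001


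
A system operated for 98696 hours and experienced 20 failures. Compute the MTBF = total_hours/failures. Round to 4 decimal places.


total_hours = 98696
failures = 20
MTBF = 98696 / 20
MTBF = 4934.8

4934.8


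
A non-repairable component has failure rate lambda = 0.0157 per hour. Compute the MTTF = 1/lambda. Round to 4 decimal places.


lambda = 0.0157
MTTF = 1 / 0.0157
MTTF = 63.6943

63.6943


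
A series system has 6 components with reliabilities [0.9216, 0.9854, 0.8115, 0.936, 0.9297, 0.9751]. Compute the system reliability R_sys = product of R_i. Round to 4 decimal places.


Components: [0.9216, 0.9854, 0.8115, 0.936, 0.9297, 0.9751]
After component 1 (R=0.9216): product = 0.9216
After component 2 (R=0.9854): product = 0.9081
After component 3 (R=0.8115): product = 0.737
After component 4 (R=0.936): product = 0.6898
After component 5 (R=0.9297): product = 0.6413
After component 6 (R=0.9751): product = 0.6253
R_sys = 0.6253

0.6253


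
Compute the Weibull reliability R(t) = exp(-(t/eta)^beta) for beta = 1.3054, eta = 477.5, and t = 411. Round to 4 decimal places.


beta = 1.3054, eta = 477.5, t = 411
t/eta = 411 / 477.5 = 0.8607
(t/eta)^beta = 0.8607^1.3054 = 0.8222
R(t) = exp(-0.8222)
R(t) = 0.4395

0.4395


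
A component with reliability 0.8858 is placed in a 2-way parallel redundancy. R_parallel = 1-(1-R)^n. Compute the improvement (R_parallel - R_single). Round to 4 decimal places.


R_single = 0.8858, n = 2
1 - R_single = 0.1142
(1 - R_single)^n = 0.1142^2 = 0.013
R_parallel = 1 - 0.013 = 0.987
Improvement = 0.987 - 0.8858
Improvement = 0.1012

0.1012


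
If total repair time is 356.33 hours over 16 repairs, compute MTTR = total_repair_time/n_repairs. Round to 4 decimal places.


total_repair_time = 356.33
n_repairs = 16
MTTR = 356.33 / 16
MTTR = 22.2706

22.2706


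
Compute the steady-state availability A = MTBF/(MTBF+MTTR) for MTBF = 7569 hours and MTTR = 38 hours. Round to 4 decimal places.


MTBF = 7569
MTTR = 38
MTBF + MTTR = 7607
A = 7569 / 7607
A = 0.995

0.995


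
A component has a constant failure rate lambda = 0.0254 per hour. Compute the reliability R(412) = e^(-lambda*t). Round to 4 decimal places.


lambda = 0.0254
t = 412
lambda * t = 10.4648
R(t) = e^(-10.4648)
R(t) = 0.0

0.0


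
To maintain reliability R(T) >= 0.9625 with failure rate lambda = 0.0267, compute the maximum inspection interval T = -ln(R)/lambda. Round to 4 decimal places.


R_target = 0.9625
lambda = 0.0267
-ln(0.9625) = 0.0382
T = 0.0382 / 0.0267
T = 1.4315

1.4315


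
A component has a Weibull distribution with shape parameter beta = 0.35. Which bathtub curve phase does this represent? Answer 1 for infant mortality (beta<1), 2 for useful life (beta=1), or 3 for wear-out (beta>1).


beta = 0.35
Compare beta to 1:
beta < 1 => infant mortality (phase 1)
beta = 1 => useful life (phase 2)
beta > 1 => wear-out (phase 3)
Since beta = 0.35, this is infant mortality (decreasing failure rate)
Phase = 1

1


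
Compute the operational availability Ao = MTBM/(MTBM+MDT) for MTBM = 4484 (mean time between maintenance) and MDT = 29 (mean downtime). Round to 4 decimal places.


MTBM = 4484
MDT = 29
MTBM + MDT = 4513
Ao = 4484 / 4513
Ao = 0.9936

0.9936


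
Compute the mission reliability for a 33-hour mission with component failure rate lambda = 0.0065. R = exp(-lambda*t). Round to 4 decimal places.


lambda = 0.0065
mission_time = 33
lambda * t = 0.0065 * 33 = 0.2145
R = exp(-0.2145)
R = 0.8069

0.8069


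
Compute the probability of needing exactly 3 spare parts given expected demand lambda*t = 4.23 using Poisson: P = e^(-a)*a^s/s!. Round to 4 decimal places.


a = 4.23, s = 3
e^(-a) = e^(-4.23) = 0.0146
a^s = 4.23^3 = 75.687
s! = 6
P = 0.0146 * 75.687 / 6
P = 0.1836

0.1836


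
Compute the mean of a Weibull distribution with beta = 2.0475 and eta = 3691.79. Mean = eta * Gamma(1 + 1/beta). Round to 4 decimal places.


beta = 2.0475, eta = 3691.79
1/beta = 0.4884
1 + 1/beta = 1.4884
Gamma(1.4884) = 0.8859
Mean = 3691.79 * 0.8859
Mean = 3270.5856

3270.5856


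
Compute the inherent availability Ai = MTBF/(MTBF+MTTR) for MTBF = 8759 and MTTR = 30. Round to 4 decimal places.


MTBF = 8759
MTTR = 30
MTBF + MTTR = 8789
Ai = 8759 / 8789
Ai = 0.9966

0.9966


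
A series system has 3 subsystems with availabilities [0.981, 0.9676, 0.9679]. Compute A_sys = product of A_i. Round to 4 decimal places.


Subsystems: [0.981, 0.9676, 0.9679]
After subsystem 1 (A=0.981): product = 0.981
After subsystem 2 (A=0.9676): product = 0.9492
After subsystem 3 (A=0.9679): product = 0.9187
A_sys = 0.9187

0.9187


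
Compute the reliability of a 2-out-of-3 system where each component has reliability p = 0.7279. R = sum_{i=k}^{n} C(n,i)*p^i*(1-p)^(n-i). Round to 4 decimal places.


k = 2, n = 3, p = 0.7279
i=2: C(3,2)=3 * 0.7279^2 * 0.2721^1 = 0.4325
i=3: C(3,3)=1 * 0.7279^3 * 0.2721^0 = 0.3857
R = sum of terms = 0.8182

0.8182


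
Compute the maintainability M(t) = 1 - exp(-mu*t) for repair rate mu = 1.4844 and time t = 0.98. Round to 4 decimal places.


mu = 1.4844, t = 0.98
mu * t = 1.4844 * 0.98 = 1.4547
exp(-1.4547) = 0.2335
M(t) = 1 - 0.2335
M(t) = 0.7665

0.7665


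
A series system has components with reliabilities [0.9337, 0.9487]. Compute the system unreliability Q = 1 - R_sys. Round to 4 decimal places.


Components: [0.9337, 0.9487]
After component 1: product = 0.9337
After component 2: product = 0.8858
R_sys = 0.8858
Q = 1 - 0.8858 = 0.1142

0.1142


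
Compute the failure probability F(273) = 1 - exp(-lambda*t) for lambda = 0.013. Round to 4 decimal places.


lambda = 0.013, t = 273
lambda * t = 3.549
exp(-3.549) = 0.0288
F(t) = 1 - 0.0288
F(t) = 0.9712

0.9712


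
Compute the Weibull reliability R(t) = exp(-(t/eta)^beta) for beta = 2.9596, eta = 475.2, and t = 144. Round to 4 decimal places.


beta = 2.9596, eta = 475.2, t = 144
t/eta = 144 / 475.2 = 0.303
(t/eta)^beta = 0.303^2.9596 = 0.0292
R(t) = exp(-0.0292)
R(t) = 0.9712

0.9712


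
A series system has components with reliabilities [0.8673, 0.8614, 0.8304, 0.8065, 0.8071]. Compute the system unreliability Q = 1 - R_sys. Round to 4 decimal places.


Components: [0.8673, 0.8614, 0.8304, 0.8065, 0.8071]
After component 1: product = 0.8673
After component 2: product = 0.7471
After component 3: product = 0.6204
After component 4: product = 0.5003
After component 5: product = 0.4038
R_sys = 0.4038
Q = 1 - 0.4038 = 0.5962

0.5962


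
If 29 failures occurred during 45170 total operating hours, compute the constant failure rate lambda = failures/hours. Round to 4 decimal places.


failures = 29
total_hours = 45170
lambda = 29 / 45170
lambda = 0.0006

0.0006


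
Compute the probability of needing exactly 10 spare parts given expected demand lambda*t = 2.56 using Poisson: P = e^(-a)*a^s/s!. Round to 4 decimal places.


a = 2.56, s = 10
e^(-a) = e^(-2.56) = 0.0773
a^s = 2.56^10 = 12089.2582
s! = 3628800
P = 0.0773 * 12089.2582 / 3628800
P = 0.0003

0.0003


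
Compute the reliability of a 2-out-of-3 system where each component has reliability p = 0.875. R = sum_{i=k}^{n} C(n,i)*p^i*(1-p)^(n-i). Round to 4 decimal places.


k = 2, n = 3, p = 0.875
i=2: C(3,2)=3 * 0.875^2 * 0.125^1 = 0.2871
i=3: C(3,3)=1 * 0.875^3 * 0.125^0 = 0.6699
R = sum of terms = 0.957

0.957


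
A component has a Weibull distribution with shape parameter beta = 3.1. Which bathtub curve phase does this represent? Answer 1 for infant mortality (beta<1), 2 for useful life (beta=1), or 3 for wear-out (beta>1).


beta = 3.1
Compare beta to 1:
beta < 1 => infant mortality (phase 1)
beta = 1 => useful life (phase 2)
beta > 1 => wear-out (phase 3)
Since beta = 3.1, this is wear-out (increasing failure rate)
Phase = 3

3


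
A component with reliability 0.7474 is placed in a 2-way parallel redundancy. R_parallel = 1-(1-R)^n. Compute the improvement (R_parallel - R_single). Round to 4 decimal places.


R_single = 0.7474, n = 2
1 - R_single = 0.2526
(1 - R_single)^n = 0.2526^2 = 0.0638
R_parallel = 1 - 0.0638 = 0.9362
Improvement = 0.9362 - 0.7474
Improvement = 0.1888

0.1888


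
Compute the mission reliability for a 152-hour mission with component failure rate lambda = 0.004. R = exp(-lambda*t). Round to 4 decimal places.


lambda = 0.004
mission_time = 152
lambda * t = 0.004 * 152 = 0.608
R = exp(-0.608)
R = 0.5444

0.5444


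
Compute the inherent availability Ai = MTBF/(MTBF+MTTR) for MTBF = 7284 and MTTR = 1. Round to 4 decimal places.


MTBF = 7284
MTTR = 1
MTBF + MTTR = 7285
Ai = 7284 / 7285
Ai = 0.9999

0.9999


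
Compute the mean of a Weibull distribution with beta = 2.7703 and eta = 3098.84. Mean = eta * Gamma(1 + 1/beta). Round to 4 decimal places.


beta = 2.7703, eta = 3098.84
1/beta = 0.361
1 + 1/beta = 1.361
Gamma(1.361) = 0.8901
Mean = 3098.84 * 0.8901
Mean = 2758.2642

2758.2642


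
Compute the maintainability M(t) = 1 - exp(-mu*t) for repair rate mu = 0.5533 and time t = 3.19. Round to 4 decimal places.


mu = 0.5533, t = 3.19
mu * t = 0.5533 * 3.19 = 1.765
exp(-1.765) = 0.1712
M(t) = 1 - 0.1712
M(t) = 0.8288

0.8288


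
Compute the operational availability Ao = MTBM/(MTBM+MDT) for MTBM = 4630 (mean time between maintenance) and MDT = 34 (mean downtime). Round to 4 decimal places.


MTBM = 4630
MDT = 34
MTBM + MDT = 4664
Ao = 4630 / 4664
Ao = 0.9927

0.9927


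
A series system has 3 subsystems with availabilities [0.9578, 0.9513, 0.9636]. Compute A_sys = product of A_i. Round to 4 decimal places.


Subsystems: [0.9578, 0.9513, 0.9636]
After subsystem 1 (A=0.9578): product = 0.9578
After subsystem 2 (A=0.9513): product = 0.9112
After subsystem 3 (A=0.9636): product = 0.878
A_sys = 0.878

0.878


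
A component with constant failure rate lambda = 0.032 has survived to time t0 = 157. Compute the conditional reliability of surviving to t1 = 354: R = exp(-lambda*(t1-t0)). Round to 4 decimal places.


lambda = 0.032
t0 = 157, t1 = 354
t1 - t0 = 197
lambda * (t1-t0) = 0.032 * 197 = 6.304
R = exp(-6.304)
R = 0.0018

0.0018


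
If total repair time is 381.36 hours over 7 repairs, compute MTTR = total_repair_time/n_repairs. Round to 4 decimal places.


total_repair_time = 381.36
n_repairs = 7
MTTR = 381.36 / 7
MTTR = 54.48

54.48


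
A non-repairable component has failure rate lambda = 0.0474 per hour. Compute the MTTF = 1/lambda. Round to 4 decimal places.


lambda = 0.0474
MTTF = 1 / 0.0474
MTTF = 21.097

21.097


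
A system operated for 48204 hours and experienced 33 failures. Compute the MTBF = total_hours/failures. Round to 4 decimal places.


total_hours = 48204
failures = 33
MTBF = 48204 / 33
MTBF = 1460.7273

1460.7273


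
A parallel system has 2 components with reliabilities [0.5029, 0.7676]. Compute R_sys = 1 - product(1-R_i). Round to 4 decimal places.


Components: [0.5029, 0.7676]
(1 - 0.5029) = 0.4971, running product = 0.4971
(1 - 0.7676) = 0.2324, running product = 0.1155
Product of (1-R_i) = 0.1155
R_sys = 1 - 0.1155 = 0.8845

0.8845


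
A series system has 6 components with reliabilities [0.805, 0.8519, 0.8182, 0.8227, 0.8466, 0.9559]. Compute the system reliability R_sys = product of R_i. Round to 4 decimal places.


Components: [0.805, 0.8519, 0.8182, 0.8227, 0.8466, 0.9559]
After component 1 (R=0.805): product = 0.805
After component 2 (R=0.8519): product = 0.6858
After component 3 (R=0.8182): product = 0.5611
After component 4 (R=0.8227): product = 0.4616
After component 5 (R=0.8466): product = 0.3908
After component 6 (R=0.9559): product = 0.3736
R_sys = 0.3736

0.3736


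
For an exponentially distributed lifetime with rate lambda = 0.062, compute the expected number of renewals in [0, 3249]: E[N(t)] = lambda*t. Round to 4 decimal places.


lambda = 0.062
t = 3249
E[N(t)] = lambda * t
E[N(t)] = 0.062 * 3249
E[N(t)] = 201.438

201.438


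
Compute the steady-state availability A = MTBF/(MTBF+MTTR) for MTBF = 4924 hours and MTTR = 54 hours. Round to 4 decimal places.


MTBF = 4924
MTTR = 54
MTBF + MTTR = 4978
A = 4924 / 4978
A = 0.9892

0.9892


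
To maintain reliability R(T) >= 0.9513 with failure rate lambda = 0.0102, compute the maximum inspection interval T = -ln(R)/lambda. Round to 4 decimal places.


R_target = 0.9513
lambda = 0.0102
-ln(0.9513) = 0.0499
T = 0.0499 / 0.0102
T = 4.8947

4.8947


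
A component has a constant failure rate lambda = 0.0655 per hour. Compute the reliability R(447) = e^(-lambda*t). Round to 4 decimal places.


lambda = 0.0655
t = 447
lambda * t = 29.2785
R(t) = e^(-29.2785)
R(t) = 0.0

0.0


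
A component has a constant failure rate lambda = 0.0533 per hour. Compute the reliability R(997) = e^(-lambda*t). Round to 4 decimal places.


lambda = 0.0533
t = 997
lambda * t = 53.1401
R(t) = e^(-53.1401)
R(t) = 0.0

0.0


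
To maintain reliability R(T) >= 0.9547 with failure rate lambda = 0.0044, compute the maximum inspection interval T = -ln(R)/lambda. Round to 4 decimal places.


R_target = 0.9547
lambda = 0.0044
-ln(0.9547) = 0.0464
T = 0.0464 / 0.0044
T = 10.5359

10.5359


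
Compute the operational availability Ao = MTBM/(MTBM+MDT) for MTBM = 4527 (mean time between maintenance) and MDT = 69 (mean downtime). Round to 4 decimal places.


MTBM = 4527
MDT = 69
MTBM + MDT = 4596
Ao = 4527 / 4596
Ao = 0.985

0.985


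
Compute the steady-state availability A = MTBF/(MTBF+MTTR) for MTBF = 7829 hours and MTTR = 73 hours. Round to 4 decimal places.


MTBF = 7829
MTTR = 73
MTBF + MTTR = 7902
A = 7829 / 7902
A = 0.9908

0.9908


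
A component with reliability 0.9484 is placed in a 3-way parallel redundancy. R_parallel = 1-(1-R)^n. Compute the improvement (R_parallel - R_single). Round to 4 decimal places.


R_single = 0.9484, n = 3
1 - R_single = 0.0516
(1 - R_single)^n = 0.0516^3 = 0.0001
R_parallel = 1 - 0.0001 = 0.9999
Improvement = 0.9999 - 0.9484
Improvement = 0.0515

0.0515


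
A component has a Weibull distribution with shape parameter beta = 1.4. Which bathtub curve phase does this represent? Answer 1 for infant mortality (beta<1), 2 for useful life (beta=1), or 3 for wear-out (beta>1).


beta = 1.4
Compare beta to 1:
beta < 1 => infant mortality (phase 1)
beta = 1 => useful life (phase 2)
beta > 1 => wear-out (phase 3)
Since beta = 1.4, this is wear-out (increasing failure rate)
Phase = 3

3


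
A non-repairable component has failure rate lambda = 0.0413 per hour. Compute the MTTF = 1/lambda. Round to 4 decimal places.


lambda = 0.0413
MTTF = 1 / 0.0413
MTTF = 24.2131

24.2131


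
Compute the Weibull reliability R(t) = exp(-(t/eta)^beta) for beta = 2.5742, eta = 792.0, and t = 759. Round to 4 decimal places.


beta = 2.5742, eta = 792.0, t = 759
t/eta = 759 / 792.0 = 0.9583
(t/eta)^beta = 0.9583^2.5742 = 0.8962
R(t) = exp(-0.8962)
R(t) = 0.4081

0.4081


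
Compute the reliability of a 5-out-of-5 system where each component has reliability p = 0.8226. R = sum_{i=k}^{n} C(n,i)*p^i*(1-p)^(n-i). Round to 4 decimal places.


k = 5, n = 5, p = 0.8226
i=5: C(5,5)=1 * 0.8226^5 * 0.1774^0 = 0.3767
R = sum of terms = 0.3767

0.3767


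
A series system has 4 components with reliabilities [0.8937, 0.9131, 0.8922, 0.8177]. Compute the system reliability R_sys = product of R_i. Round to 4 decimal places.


Components: [0.8937, 0.9131, 0.8922, 0.8177]
After component 1 (R=0.8937): product = 0.8937
After component 2 (R=0.9131): product = 0.816
After component 3 (R=0.8922): product = 0.7281
After component 4 (R=0.8177): product = 0.5953
R_sys = 0.5953

0.5953


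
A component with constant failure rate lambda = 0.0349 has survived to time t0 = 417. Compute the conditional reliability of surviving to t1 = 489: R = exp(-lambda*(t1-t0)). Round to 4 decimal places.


lambda = 0.0349
t0 = 417, t1 = 489
t1 - t0 = 72
lambda * (t1-t0) = 0.0349 * 72 = 2.5128
R = exp(-2.5128)
R = 0.081

0.081


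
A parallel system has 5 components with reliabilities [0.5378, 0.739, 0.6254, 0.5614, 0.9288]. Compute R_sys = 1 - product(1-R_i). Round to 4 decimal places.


Components: [0.5378, 0.739, 0.6254, 0.5614, 0.9288]
(1 - 0.5378) = 0.4622, running product = 0.4622
(1 - 0.739) = 0.261, running product = 0.1206
(1 - 0.6254) = 0.3746, running product = 0.0452
(1 - 0.5614) = 0.4386, running product = 0.0198
(1 - 0.9288) = 0.0712, running product = 0.0014
Product of (1-R_i) = 0.0014
R_sys = 1 - 0.0014 = 0.9986

0.9986


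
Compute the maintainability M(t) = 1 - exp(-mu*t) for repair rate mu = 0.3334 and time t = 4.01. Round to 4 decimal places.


mu = 0.3334, t = 4.01
mu * t = 0.3334 * 4.01 = 1.3369
exp(-1.3369) = 0.2626
M(t) = 1 - 0.2626
M(t) = 0.7374

0.7374


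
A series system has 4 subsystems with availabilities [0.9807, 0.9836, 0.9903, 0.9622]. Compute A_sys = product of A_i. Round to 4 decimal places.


Subsystems: [0.9807, 0.9836, 0.9903, 0.9622]
After subsystem 1 (A=0.9807): product = 0.9807
After subsystem 2 (A=0.9836): product = 0.9646
After subsystem 3 (A=0.9903): product = 0.9553
After subsystem 4 (A=0.9622): product = 0.9192
A_sys = 0.9192

0.9192


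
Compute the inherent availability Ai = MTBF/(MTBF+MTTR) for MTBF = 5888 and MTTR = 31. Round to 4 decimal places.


MTBF = 5888
MTTR = 31
MTBF + MTTR = 5919
Ai = 5888 / 5919
Ai = 0.9948

0.9948


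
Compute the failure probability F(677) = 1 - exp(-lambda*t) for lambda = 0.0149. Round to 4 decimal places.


lambda = 0.0149, t = 677
lambda * t = 10.0873
exp(-10.0873) = 0.0
F(t) = 1 - 0.0
F(t) = 1.0

1.0


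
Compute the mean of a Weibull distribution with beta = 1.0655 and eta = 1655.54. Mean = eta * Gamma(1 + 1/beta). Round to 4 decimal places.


beta = 1.0655, eta = 1655.54
1/beta = 0.9385
1 + 1/beta = 1.9385
Gamma(1.9385) = 0.9755
Mean = 1655.54 * 0.9755
Mean = 1615.0594

1615.0594


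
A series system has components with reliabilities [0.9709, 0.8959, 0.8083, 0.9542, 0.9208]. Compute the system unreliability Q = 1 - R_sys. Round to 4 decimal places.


Components: [0.9709, 0.8959, 0.8083, 0.9542, 0.9208]
After component 1: product = 0.9709
After component 2: product = 0.8698
After component 3: product = 0.7031
After component 4: product = 0.6709
After component 5: product = 0.6177
R_sys = 0.6177
Q = 1 - 0.6177 = 0.3823

0.3823


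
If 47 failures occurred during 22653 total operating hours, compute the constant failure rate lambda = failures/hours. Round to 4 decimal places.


failures = 47
total_hours = 22653
lambda = 47 / 22653
lambda = 0.0021

0.0021


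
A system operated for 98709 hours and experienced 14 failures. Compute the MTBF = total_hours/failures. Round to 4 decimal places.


total_hours = 98709
failures = 14
MTBF = 98709 / 14
MTBF = 7050.6429

7050.6429


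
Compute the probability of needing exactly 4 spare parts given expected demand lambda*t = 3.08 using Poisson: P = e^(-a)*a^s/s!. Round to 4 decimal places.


a = 3.08, s = 4
e^(-a) = e^(-3.08) = 0.046
a^s = 3.08^4 = 89.9918
s! = 24
P = 0.046 * 89.9918 / 24
P = 0.1723

0.1723


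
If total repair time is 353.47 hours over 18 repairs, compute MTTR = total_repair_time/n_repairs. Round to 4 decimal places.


total_repair_time = 353.47
n_repairs = 18
MTTR = 353.47 / 18
MTTR = 19.6372

19.6372


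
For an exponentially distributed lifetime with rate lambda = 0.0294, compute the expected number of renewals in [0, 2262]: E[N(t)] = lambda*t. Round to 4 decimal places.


lambda = 0.0294
t = 2262
E[N(t)] = lambda * t
E[N(t)] = 0.0294 * 2262
E[N(t)] = 66.5028

66.5028


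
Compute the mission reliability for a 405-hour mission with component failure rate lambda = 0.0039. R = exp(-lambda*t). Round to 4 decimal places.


lambda = 0.0039
mission_time = 405
lambda * t = 0.0039 * 405 = 1.5795
R = exp(-1.5795)
R = 0.2061

0.2061


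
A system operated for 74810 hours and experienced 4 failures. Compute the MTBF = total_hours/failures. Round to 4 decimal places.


total_hours = 74810
failures = 4
MTBF = 74810 / 4
MTBF = 18702.5

18702.5


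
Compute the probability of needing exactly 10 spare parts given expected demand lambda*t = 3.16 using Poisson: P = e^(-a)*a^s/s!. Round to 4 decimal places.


a = 3.16, s = 10
e^(-a) = e^(-3.16) = 0.0424
a^s = 3.16^10 = 99282.0706
s! = 3628800
P = 0.0424 * 99282.0706 / 3628800
P = 0.0012

0.0012


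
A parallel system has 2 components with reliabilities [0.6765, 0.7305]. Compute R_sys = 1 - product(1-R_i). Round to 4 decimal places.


Components: [0.6765, 0.7305]
(1 - 0.6765) = 0.3235, running product = 0.3235
(1 - 0.7305) = 0.2695, running product = 0.0872
Product of (1-R_i) = 0.0872
R_sys = 1 - 0.0872 = 0.9128

0.9128


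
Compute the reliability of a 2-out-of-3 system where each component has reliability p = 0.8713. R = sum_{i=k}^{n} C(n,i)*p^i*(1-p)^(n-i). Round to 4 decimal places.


k = 2, n = 3, p = 0.8713
i=2: C(3,2)=3 * 0.8713^2 * 0.1287^1 = 0.2931
i=3: C(3,3)=1 * 0.8713^3 * 0.1287^0 = 0.6615
R = sum of terms = 0.9546

0.9546


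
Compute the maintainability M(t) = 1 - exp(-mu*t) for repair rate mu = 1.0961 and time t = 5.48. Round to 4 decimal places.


mu = 1.0961, t = 5.48
mu * t = 1.0961 * 5.48 = 6.0066
exp(-6.0066) = 0.0025
M(t) = 1 - 0.0025
M(t) = 0.9975

0.9975


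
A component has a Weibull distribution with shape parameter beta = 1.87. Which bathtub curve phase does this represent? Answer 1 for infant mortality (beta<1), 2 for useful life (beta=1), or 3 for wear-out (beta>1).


beta = 1.87
Compare beta to 1:
beta < 1 => infant mortality (phase 1)
beta = 1 => useful life (phase 2)
beta > 1 => wear-out (phase 3)
Since beta = 1.87, this is wear-out (increasing failure rate)
Phase = 3

3


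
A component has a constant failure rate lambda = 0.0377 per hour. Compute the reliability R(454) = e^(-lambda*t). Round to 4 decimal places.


lambda = 0.0377
t = 454
lambda * t = 17.1158
R(t) = e^(-17.1158)
R(t) = 0.0

0.0


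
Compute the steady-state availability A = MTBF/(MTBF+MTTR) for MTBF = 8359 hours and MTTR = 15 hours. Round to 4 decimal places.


MTBF = 8359
MTTR = 15
MTBF + MTTR = 8374
A = 8359 / 8374
A = 0.9982

0.9982


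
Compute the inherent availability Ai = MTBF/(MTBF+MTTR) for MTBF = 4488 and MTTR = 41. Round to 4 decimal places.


MTBF = 4488
MTTR = 41
MTBF + MTTR = 4529
Ai = 4488 / 4529
Ai = 0.9909

0.9909


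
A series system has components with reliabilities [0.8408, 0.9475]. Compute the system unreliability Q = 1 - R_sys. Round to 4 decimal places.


Components: [0.8408, 0.9475]
After component 1: product = 0.8408
After component 2: product = 0.7967
R_sys = 0.7967
Q = 1 - 0.7967 = 0.2033

0.2033


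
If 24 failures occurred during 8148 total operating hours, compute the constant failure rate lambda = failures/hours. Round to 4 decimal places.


failures = 24
total_hours = 8148
lambda = 24 / 8148
lambda = 0.0029

0.0029


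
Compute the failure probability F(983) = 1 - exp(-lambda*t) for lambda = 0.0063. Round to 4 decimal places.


lambda = 0.0063, t = 983
lambda * t = 6.1929
exp(-6.1929) = 0.002
F(t) = 1 - 0.002
F(t) = 0.998

0.998


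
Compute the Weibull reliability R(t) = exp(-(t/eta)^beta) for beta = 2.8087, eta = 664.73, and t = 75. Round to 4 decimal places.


beta = 2.8087, eta = 664.73, t = 75
t/eta = 75 / 664.73 = 0.1128
(t/eta)^beta = 0.1128^2.8087 = 0.0022
R(t) = exp(-0.0022)
R(t) = 0.9978

0.9978


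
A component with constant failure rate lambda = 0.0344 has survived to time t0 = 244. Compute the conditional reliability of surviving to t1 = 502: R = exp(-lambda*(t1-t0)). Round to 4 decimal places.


lambda = 0.0344
t0 = 244, t1 = 502
t1 - t0 = 258
lambda * (t1-t0) = 0.0344 * 258 = 8.8752
R = exp(-8.8752)
R = 0.0001

0.0001


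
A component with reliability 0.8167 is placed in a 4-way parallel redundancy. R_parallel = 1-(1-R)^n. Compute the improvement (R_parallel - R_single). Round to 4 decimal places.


R_single = 0.8167, n = 4
1 - R_single = 0.1833
(1 - R_single)^n = 0.1833^4 = 0.0011
R_parallel = 1 - 0.0011 = 0.9989
Improvement = 0.9989 - 0.8167
Improvement = 0.1822

0.1822


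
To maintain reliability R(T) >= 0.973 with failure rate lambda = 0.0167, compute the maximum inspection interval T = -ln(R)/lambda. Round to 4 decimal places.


R_target = 0.973
lambda = 0.0167
-ln(0.973) = 0.0274
T = 0.0274 / 0.0167
T = 1.639

1.639


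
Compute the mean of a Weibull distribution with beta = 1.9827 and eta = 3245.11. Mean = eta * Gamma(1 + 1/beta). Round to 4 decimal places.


beta = 1.9827, eta = 3245.11
1/beta = 0.5044
1 + 1/beta = 1.5044
Gamma(1.5044) = 0.8864
Mean = 3245.11 * 0.8864
Mean = 2876.3873

2876.3873


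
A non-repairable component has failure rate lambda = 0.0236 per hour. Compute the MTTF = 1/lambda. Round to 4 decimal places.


lambda = 0.0236
MTTF = 1 / 0.0236
MTTF = 42.3729

42.3729


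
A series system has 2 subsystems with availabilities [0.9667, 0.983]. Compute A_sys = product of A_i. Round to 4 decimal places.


Subsystems: [0.9667, 0.983]
After subsystem 1 (A=0.9667): product = 0.9667
After subsystem 2 (A=0.983): product = 0.9503
A_sys = 0.9503

0.9503


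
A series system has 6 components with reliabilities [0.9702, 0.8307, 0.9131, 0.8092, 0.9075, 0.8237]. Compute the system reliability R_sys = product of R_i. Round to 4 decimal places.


Components: [0.9702, 0.8307, 0.9131, 0.8092, 0.9075, 0.8237]
After component 1 (R=0.9702): product = 0.9702
After component 2 (R=0.8307): product = 0.8059
After component 3 (R=0.9131): product = 0.7359
After component 4 (R=0.8092): product = 0.5955
After component 5 (R=0.9075): product = 0.5404
After component 6 (R=0.8237): product = 0.4451
R_sys = 0.4451

0.4451


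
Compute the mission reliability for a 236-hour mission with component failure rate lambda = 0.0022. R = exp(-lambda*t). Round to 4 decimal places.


lambda = 0.0022
mission_time = 236
lambda * t = 0.0022 * 236 = 0.5192
R = exp(-0.5192)
R = 0.595

0.595


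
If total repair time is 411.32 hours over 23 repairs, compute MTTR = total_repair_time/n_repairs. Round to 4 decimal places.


total_repair_time = 411.32
n_repairs = 23
MTTR = 411.32 / 23
MTTR = 17.8835

17.8835


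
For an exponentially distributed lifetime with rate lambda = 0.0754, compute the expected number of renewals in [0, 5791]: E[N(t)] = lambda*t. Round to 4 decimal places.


lambda = 0.0754
t = 5791
E[N(t)] = lambda * t
E[N(t)] = 0.0754 * 5791
E[N(t)] = 436.6414

436.6414


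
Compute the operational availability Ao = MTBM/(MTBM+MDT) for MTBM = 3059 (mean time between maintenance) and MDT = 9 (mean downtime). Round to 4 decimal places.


MTBM = 3059
MDT = 9
MTBM + MDT = 3068
Ao = 3059 / 3068
Ao = 0.9971

0.9971


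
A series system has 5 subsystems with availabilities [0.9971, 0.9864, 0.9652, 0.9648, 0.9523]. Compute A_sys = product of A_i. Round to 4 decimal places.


Subsystems: [0.9971, 0.9864, 0.9652, 0.9648, 0.9523]
After subsystem 1 (A=0.9971): product = 0.9971
After subsystem 2 (A=0.9864): product = 0.9835
After subsystem 3 (A=0.9652): product = 0.9493
After subsystem 4 (A=0.9648): product = 0.9159
After subsystem 5 (A=0.9523): product = 0.8722
A_sys = 0.8722

0.8722


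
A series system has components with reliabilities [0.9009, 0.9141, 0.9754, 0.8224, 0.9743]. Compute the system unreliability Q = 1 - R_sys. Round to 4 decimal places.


Components: [0.9009, 0.9141, 0.9754, 0.8224, 0.9743]
After component 1: product = 0.9009
After component 2: product = 0.8235
After component 3: product = 0.8033
After component 4: product = 0.6606
After component 5: product = 0.6436
R_sys = 0.6436
Q = 1 - 0.6436 = 0.3564

0.3564


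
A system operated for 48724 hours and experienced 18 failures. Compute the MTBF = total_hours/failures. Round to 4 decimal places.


total_hours = 48724
failures = 18
MTBF = 48724 / 18
MTBF = 2706.8889

2706.8889


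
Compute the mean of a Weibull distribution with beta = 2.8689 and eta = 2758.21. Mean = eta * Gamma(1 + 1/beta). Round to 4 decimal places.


beta = 2.8689, eta = 2758.21
1/beta = 0.3486
1 + 1/beta = 1.3486
Gamma(1.3486) = 0.8913
Mean = 2758.21 * 0.8913
Mean = 2458.3872

2458.3872


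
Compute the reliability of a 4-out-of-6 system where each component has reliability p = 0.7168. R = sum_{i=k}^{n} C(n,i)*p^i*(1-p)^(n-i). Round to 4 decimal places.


k = 4, n = 6, p = 0.7168
i=4: C(6,4)=15 * 0.7168^4 * 0.2832^2 = 0.3176
i=5: C(6,5)=6 * 0.7168^5 * 0.2832^1 = 0.3215
i=6: C(6,6)=1 * 0.7168^6 * 0.2832^0 = 0.1356
R = sum of terms = 0.7748

0.7748


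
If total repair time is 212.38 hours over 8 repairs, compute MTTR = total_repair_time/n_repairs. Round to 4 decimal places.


total_repair_time = 212.38
n_repairs = 8
MTTR = 212.38 / 8
MTTR = 26.5475

26.5475


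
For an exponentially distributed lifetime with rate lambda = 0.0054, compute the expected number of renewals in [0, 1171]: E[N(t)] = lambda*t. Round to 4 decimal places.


lambda = 0.0054
t = 1171
E[N(t)] = lambda * t
E[N(t)] = 0.0054 * 1171
E[N(t)] = 6.3234

6.3234


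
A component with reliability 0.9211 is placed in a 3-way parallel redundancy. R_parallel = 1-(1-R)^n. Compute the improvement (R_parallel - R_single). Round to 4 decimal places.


R_single = 0.9211, n = 3
1 - R_single = 0.0789
(1 - R_single)^n = 0.0789^3 = 0.0005
R_parallel = 1 - 0.0005 = 0.9995
Improvement = 0.9995 - 0.9211
Improvement = 0.0784

0.0784


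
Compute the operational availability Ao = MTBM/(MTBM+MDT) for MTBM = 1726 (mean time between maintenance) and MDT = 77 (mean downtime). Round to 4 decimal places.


MTBM = 1726
MDT = 77
MTBM + MDT = 1803
Ao = 1726 / 1803
Ao = 0.9573

0.9573


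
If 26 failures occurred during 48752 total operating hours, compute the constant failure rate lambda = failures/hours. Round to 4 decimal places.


failures = 26
total_hours = 48752
lambda = 26 / 48752
lambda = 0.0005

0.0005


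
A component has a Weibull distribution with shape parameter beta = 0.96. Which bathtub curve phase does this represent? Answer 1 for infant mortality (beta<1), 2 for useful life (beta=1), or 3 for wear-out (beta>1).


beta = 0.96
Compare beta to 1:
beta < 1 => infant mortality (phase 1)
beta = 1 => useful life (phase 2)
beta > 1 => wear-out (phase 3)
Since beta = 0.96, this is infant mortality (decreasing failure rate)
Phase = 1

1


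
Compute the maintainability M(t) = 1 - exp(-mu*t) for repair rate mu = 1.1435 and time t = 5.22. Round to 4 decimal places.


mu = 1.1435, t = 5.22
mu * t = 1.1435 * 5.22 = 5.9691
exp(-5.9691) = 0.0026
M(t) = 1 - 0.0026
M(t) = 0.9974

0.9974


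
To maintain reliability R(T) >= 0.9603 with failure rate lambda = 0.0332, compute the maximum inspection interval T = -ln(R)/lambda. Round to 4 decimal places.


R_target = 0.9603
lambda = 0.0332
-ln(0.9603) = 0.0405
T = 0.0405 / 0.0332
T = 1.2202

1.2202


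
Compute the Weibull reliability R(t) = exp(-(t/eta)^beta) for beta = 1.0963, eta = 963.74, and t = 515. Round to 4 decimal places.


beta = 1.0963, eta = 963.74, t = 515
t/eta = 515 / 963.74 = 0.5344
(t/eta)^beta = 0.5344^1.0963 = 0.5031
R(t) = exp(-0.5031)
R(t) = 0.6047

0.6047


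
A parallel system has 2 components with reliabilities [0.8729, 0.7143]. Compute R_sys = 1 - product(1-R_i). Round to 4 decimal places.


Components: [0.8729, 0.7143]
(1 - 0.8729) = 0.1271, running product = 0.1271
(1 - 0.7143) = 0.2857, running product = 0.0363
Product of (1-R_i) = 0.0363
R_sys = 1 - 0.0363 = 0.9637

0.9637


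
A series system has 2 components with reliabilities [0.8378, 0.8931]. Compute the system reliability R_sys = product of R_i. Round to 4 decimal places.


Components: [0.8378, 0.8931]
After component 1 (R=0.8378): product = 0.8378
After component 2 (R=0.8931): product = 0.7482
R_sys = 0.7482

0.7482


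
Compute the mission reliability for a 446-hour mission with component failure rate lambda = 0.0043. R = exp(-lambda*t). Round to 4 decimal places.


lambda = 0.0043
mission_time = 446
lambda * t = 0.0043 * 446 = 1.9178
R = exp(-1.9178)
R = 0.1469

0.1469


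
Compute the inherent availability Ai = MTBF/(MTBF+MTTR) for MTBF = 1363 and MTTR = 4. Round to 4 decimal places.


MTBF = 1363
MTTR = 4
MTBF + MTTR = 1367
Ai = 1363 / 1367
Ai = 0.9971

0.9971


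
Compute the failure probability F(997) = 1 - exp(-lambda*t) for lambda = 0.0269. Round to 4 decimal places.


lambda = 0.0269, t = 997
lambda * t = 26.8193
exp(-26.8193) = 0.0
F(t) = 1 - 0.0
F(t) = 1.0

1.0


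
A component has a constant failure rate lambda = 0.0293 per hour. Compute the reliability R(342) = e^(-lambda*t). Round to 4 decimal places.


lambda = 0.0293
t = 342
lambda * t = 10.0206
R(t) = e^(-10.0206)
R(t) = 0.0

0.0


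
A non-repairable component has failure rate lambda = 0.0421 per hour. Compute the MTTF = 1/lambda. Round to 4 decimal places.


lambda = 0.0421
MTTF = 1 / 0.0421
MTTF = 23.753

23.753


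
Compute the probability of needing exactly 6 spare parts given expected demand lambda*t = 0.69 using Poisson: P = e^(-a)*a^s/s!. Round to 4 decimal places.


a = 0.69, s = 6
e^(-a) = e^(-0.69) = 0.5016
a^s = 0.69^6 = 0.1079
s! = 720
P = 0.5016 * 0.1079 / 720
P = 0.0001

0.0001


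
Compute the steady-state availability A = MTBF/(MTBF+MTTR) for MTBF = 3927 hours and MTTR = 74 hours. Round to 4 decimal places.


MTBF = 3927
MTTR = 74
MTBF + MTTR = 4001
A = 3927 / 4001
A = 0.9815

0.9815


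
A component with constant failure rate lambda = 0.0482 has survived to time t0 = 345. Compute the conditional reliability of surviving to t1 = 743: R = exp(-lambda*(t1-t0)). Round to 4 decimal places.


lambda = 0.0482
t0 = 345, t1 = 743
t1 - t0 = 398
lambda * (t1-t0) = 0.0482 * 398 = 19.1836
R = exp(-19.1836)
R = 0.0

0.0


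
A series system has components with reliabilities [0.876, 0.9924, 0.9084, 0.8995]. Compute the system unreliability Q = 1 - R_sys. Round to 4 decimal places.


Components: [0.876, 0.9924, 0.9084, 0.8995]
After component 1: product = 0.876
After component 2: product = 0.8693
After component 3: product = 0.7897
After component 4: product = 0.7103
R_sys = 0.7103
Q = 1 - 0.7103 = 0.2897

0.2897


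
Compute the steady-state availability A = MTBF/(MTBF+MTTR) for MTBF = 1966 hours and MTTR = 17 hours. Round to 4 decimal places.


MTBF = 1966
MTTR = 17
MTBF + MTTR = 1983
A = 1966 / 1983
A = 0.9914

0.9914


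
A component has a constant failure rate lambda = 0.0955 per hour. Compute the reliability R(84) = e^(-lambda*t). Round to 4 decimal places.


lambda = 0.0955
t = 84
lambda * t = 8.022
R(t) = e^(-8.022)
R(t) = 0.0003

0.0003
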